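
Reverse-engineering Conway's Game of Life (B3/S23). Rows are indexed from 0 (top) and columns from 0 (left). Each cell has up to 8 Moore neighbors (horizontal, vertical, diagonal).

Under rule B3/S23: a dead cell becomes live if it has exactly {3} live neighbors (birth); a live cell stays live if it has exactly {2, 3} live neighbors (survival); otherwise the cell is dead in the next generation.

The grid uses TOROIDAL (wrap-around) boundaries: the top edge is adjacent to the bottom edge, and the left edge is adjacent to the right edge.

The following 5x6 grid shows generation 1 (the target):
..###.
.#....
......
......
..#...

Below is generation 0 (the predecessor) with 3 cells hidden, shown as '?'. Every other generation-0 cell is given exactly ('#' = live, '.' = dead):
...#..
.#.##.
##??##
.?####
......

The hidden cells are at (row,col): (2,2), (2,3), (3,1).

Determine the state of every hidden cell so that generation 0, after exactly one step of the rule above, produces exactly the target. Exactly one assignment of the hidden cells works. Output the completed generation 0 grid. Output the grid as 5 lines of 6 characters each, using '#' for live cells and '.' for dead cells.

Hidden generation-0 cells (in order): (2,2), (2,3), (3,1).
A hidden cell only influences target cells in its own 3x3 neighborhood. Try each of the 2^3 = 8 assignments, step the completed generation 0 forward once under B3/S23, and compare with the target:
  (2,2)=. (2,3)=. (3,1)=. -> step gives (1,3)='#' but target has '.' -> reject
  (2,2)=. (2,3)=. (3,1)=# -> step gives (1,3)='#' but target has '.' -> reject
  (2,2)=. (2,3)=# (3,1)=. -> step gives (2,1)='#' but target has '.' -> reject
  (2,2)=. (2,3)=# (3,1)=# -> step gives (3,1)='#' but target has '.' -> reject
  (2,2)=# (2,3)=. (3,1)=. -> step gives (3,2)='#' but target has '.' -> reject
  (2,2)=# (2,3)=. (3,1)=# -> step gives (4,2)='.' but target has '#' -> reject
  (2,2)=# (2,3)=# (3,1)=. -> step reproduces the target at every cell -> ACCEPT
  (2,2)=# (2,3)=# (3,1)=# -> step gives (4,2)='.' but target has '#' -> reject
Unique solution: (2,2)=live, (2,3)=live, (3,1)=dead.
Check: live-neighbor counts of every cell in the completed generation 0:
113231
436554
446775
444554
113442
Applying B3/S23 to generation 0 with these counts gives:
..###.
.#....
......
......
..#...
which matches the target exactly.

Answer: ...#..
.#.##.
######
..####
......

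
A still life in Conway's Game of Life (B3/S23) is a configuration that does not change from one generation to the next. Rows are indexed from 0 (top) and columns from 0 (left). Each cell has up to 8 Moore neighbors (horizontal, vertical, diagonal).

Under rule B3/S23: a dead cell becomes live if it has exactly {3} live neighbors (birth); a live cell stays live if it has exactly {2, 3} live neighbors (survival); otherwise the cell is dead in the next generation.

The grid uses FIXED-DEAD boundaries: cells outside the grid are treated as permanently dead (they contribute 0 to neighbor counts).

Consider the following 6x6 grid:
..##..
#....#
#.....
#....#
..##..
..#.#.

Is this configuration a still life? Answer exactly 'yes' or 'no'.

Answer: no

Derivation:
Compute generation 1 and compare to generation 0 (given above):
Generation 1:
......
.#....
##....
.#....
.####.
..#...
Cell (0,2) differs: gen0=1 vs gen1=0 -> NOT a still life.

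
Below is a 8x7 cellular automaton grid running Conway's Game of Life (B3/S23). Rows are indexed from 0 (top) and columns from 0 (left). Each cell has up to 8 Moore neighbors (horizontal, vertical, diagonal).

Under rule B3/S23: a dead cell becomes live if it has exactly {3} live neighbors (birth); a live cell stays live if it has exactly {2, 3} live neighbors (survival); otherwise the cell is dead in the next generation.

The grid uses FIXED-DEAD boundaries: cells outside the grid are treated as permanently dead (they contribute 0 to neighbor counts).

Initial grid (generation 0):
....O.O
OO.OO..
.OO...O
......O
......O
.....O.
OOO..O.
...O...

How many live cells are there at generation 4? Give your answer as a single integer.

Simulating step by step:
Generation 0 (given above): 17 live cells
Generation 1: 24 live cells
...OOO.
OO.OO..
OOOO.O.
.....OO
.....OO
.O...OO
.OO.O..
.OO....
Generation 2: 21 live cells
..OO.O.
O......
O..O.OO
.OO....
....O..
.OO.O.O
O..O.O.
.OOO...
Generation 3: 22 live cells
.......
.OOO.OO
O.O....
.OOOOO.
.....O.
.OO.O..
O....O.
.OOOO..
Generation 4: 21 live cells
..O....
.OOO...
O.....O
.OOOOO.
.....O.
.O..OO.
O....O.
.OOOO..
Population at generation 4: 21

Answer: 21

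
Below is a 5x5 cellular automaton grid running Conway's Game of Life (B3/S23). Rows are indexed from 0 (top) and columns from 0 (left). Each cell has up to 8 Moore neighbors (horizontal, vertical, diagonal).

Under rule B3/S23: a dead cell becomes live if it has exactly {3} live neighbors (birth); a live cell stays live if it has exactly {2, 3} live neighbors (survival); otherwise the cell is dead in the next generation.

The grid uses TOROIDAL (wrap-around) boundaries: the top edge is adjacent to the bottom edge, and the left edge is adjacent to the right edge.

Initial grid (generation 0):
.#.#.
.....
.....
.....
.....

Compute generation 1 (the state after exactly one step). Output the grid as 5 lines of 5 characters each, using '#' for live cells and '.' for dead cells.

Simulating step by step:
Generation 0 (given above): 2 live cells
Generation 1: 0 live cells
(generation 1 grid is the final answer)

Answer: .....
.....
.....
.....
.....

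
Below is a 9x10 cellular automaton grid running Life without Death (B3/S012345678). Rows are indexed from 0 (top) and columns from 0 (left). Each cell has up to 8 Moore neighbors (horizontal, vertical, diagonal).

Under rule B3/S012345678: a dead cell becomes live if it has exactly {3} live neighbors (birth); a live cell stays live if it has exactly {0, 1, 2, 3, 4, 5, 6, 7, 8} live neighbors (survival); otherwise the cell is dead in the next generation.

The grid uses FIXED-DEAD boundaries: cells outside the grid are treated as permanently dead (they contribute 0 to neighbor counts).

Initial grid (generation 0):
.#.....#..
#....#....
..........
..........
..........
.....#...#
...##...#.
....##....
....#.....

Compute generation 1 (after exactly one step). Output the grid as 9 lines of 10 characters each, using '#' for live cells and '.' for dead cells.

Answer: .#.....#..
#....#....
..........
..........
..........
....##...#
...##...#.
....##....
....##....

Derivation:
Simulating step by step:
Generation 0 (given above): 12 live cells
Generation 1: 14 live cells
(generation 1 grid is the final answer)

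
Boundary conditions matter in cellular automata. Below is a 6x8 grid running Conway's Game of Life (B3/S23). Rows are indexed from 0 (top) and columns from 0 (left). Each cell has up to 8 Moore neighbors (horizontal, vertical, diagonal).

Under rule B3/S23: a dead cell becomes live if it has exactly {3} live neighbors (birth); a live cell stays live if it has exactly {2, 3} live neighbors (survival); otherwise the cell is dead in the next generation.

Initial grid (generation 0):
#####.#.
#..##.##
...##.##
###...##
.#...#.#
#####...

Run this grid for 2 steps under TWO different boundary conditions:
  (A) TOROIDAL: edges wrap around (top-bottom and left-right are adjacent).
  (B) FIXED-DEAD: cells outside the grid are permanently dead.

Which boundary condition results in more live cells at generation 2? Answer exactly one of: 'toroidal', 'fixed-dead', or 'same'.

Answer: fixed-dead

Derivation:
Under TOROIDAL boundary, generation 2:
........
........
..#.#...
..#.....
..#.##..
......#.
Population = 7

Under FIXED-DEAD boundary, generation 2:
##......
#..#.#..
#.#.#...
###.....
.....#..
.#####..
Population = 17

Comparison: toroidal=7, fixed-dead=17 -> fixed-dead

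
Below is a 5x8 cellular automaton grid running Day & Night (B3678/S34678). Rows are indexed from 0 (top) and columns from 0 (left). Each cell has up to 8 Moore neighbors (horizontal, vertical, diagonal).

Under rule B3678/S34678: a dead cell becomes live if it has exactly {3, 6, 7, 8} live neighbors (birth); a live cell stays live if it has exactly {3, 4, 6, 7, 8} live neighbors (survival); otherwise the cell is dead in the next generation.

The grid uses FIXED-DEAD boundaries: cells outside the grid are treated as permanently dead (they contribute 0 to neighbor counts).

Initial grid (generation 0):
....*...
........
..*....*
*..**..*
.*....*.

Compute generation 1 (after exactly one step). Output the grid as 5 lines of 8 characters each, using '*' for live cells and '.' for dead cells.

Simulating step by step:
Generation 0 (given above): 9 live cells
Generation 1: 4 live cells
(generation 1 grid is the final answer)

Answer: ........
........
...*....
.**...*.
........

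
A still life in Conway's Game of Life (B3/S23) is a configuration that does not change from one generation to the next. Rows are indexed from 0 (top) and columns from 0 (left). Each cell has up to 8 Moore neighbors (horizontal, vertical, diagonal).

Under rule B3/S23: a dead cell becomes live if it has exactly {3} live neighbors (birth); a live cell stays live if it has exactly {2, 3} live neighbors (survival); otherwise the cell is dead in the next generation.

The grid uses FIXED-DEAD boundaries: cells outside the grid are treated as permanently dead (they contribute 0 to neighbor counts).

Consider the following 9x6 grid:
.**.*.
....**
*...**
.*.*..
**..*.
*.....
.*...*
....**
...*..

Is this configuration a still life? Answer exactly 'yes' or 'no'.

Answer: no

Derivation:
Compute generation 1 and compare to generation 0 (given above):
Generation 1:
...***
.*....
...*.*
.***.*
***...
*.....
....**
....**
....*.
Cell (0,1) differs: gen0=1 vs gen1=0 -> NOT a still life.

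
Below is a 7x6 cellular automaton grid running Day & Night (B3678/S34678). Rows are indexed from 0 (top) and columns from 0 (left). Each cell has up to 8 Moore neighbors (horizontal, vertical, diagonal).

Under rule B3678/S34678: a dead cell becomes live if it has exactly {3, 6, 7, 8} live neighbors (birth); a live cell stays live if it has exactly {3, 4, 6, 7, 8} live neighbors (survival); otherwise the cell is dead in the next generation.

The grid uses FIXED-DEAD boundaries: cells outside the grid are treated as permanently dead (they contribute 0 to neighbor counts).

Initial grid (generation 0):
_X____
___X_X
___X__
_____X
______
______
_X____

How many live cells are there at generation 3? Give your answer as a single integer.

Answer: 0

Derivation:
Simulating step by step:
Generation 0 (given above): 6 live cells
Generation 1: 2 live cells
______
__X_X_
______
______
______
______
______
Generation 2: 0 live cells
______
______
______
______
______
______
______
Generation 3: 0 live cells
______
______
______
______
______
______
______
Population at generation 3: 0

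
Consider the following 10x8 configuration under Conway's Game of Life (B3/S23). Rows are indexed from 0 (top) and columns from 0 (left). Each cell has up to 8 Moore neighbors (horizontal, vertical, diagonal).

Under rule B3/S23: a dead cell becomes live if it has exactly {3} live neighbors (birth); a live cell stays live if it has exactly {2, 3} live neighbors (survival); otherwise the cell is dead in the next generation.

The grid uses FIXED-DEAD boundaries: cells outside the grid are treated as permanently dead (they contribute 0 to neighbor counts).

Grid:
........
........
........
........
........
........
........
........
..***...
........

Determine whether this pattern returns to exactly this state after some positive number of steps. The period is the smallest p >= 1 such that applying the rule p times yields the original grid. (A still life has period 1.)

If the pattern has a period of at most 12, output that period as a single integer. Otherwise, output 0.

Simulating and comparing each generation to the original:
Gen 0 (original, given above): 3 live cells
Gen 1: 3 live cells, differs from original
Gen 2: 3 live cells, MATCHES original -> period = 2

Answer: 2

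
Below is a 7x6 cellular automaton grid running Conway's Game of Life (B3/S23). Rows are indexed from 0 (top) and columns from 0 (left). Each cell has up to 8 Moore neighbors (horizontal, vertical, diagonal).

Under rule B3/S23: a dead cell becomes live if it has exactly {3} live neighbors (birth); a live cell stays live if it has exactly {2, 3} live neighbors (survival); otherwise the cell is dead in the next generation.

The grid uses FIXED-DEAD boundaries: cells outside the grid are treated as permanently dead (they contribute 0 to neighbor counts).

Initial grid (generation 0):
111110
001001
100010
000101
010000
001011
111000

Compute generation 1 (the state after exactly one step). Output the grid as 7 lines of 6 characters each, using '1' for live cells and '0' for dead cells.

Answer: 011110
101001
000111
000010
001101
101100
011100

Derivation:
Simulating step by step:
Generation 0 (given above): 18 live cells
Generation 1: 20 live cells
(generation 1 grid is the final answer)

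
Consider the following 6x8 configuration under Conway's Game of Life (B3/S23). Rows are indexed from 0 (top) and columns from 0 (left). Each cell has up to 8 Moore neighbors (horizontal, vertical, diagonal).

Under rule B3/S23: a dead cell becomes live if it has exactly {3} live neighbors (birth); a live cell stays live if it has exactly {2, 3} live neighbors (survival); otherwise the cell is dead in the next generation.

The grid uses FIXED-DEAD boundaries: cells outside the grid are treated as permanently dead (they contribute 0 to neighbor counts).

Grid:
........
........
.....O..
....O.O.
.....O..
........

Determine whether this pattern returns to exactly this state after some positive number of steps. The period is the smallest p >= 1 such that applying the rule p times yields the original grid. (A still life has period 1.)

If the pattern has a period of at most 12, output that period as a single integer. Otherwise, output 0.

Simulating and comparing each generation to the original:
Gen 0 (original, given above): 4 live cells
Gen 1: 4 live cells, MATCHES original -> period = 1

Answer: 1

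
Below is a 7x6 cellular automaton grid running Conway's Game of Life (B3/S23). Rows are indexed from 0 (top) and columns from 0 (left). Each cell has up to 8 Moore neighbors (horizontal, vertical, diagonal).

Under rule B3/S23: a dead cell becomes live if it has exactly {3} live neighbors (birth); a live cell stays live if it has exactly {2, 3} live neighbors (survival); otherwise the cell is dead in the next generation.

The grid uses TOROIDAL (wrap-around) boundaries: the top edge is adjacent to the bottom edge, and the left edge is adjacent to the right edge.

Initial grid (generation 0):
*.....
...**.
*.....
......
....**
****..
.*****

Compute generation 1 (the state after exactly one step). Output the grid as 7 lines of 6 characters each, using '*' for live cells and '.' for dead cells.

Answer: **....
.....*
......
.....*
******
......
....**

Derivation:
Simulating step by step:
Generation 0 (given above): 15 live cells
Generation 1: 12 live cells
(generation 1 grid is the final answer)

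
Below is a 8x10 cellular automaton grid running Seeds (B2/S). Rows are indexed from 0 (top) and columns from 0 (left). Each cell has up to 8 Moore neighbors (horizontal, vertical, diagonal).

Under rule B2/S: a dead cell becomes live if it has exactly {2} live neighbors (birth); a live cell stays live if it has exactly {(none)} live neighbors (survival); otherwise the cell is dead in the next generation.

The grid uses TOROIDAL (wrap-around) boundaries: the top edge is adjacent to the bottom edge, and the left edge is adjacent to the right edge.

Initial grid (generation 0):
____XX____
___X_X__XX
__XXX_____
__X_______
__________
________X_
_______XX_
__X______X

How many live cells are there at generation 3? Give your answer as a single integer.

Simulating step by step:
Generation 0 (given above): 15 live cells
Generation 1: 16 live cells
X_X___X___
______X___
_X___X__XX
_X__X_____
__________
_________X
__________
___XXXXX__
Generation 2: 17 live cells
_X________
__X_____X_
__X_X_XX__
__X__X__XX
X_________
__________
___X___XX_
_XX_______
Generation 3: 16 live cells
X__X______
_____XX___
__________
X___X_____
_X______X_
_______XXX
_X________
X__X___XX_
Population at generation 3: 16

Answer: 16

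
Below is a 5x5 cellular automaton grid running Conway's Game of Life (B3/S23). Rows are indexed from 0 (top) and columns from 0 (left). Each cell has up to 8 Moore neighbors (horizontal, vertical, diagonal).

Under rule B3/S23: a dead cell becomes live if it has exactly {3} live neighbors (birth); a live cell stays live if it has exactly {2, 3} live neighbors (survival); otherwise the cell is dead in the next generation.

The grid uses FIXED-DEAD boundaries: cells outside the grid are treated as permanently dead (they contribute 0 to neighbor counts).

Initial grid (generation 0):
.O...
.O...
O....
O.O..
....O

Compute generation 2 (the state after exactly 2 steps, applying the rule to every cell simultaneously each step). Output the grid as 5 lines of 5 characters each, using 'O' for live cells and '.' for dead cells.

Answer: .....
OO...
O....
.....
.....

Derivation:
Simulating step by step:
Generation 0 (given above): 6 live cells
Generation 1: 4 live cells
.....
OO...
O....
.O...
.....
Generation 2: 3 live cells
(generation 2 grid is the final answer)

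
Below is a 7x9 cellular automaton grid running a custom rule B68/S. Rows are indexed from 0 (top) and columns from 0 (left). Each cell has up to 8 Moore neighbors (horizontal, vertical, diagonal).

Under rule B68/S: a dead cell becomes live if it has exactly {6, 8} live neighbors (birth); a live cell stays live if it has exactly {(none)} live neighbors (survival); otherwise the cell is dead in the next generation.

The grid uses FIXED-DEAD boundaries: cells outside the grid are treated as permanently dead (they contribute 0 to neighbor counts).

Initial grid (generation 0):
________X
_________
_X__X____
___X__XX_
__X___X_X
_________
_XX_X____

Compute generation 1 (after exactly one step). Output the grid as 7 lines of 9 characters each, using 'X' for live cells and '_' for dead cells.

Answer: _________
_________
_________
_________
_________
_________
_________

Derivation:
Simulating step by step:
Generation 0 (given above): 12 live cells
Generation 1: 0 live cells
(generation 1 grid is the final answer)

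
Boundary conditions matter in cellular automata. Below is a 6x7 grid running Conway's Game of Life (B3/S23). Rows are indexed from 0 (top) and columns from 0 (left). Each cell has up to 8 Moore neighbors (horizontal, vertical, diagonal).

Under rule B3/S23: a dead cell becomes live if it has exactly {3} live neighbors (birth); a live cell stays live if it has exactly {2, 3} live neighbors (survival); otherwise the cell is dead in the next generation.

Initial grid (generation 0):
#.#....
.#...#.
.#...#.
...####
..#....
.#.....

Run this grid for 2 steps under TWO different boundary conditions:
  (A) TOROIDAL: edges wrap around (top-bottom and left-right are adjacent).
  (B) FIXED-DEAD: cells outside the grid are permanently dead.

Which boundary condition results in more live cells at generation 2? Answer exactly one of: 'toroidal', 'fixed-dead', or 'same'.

Under TOROIDAL boundary, generation 2:
...#..#
..##..#
....#..
......#
......#
....#..
Population = 9

Under FIXED-DEAD boundary, generation 2:
###....
#.#....
....##.
.#....#
..#...#
...##..
Population = 13

Comparison: toroidal=9, fixed-dead=13 -> fixed-dead

Answer: fixed-dead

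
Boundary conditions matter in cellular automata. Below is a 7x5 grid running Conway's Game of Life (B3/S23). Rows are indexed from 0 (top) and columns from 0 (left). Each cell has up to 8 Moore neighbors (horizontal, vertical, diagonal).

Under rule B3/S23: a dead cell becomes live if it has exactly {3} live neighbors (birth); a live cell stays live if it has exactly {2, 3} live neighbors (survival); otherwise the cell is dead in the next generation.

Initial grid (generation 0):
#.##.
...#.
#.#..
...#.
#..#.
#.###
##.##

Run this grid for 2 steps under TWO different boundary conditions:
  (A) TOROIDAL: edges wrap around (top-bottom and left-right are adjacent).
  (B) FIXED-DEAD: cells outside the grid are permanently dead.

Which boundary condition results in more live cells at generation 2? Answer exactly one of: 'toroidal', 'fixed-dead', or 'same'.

Answer: fixed-dead

Derivation:
Under TOROIDAL boundary, generation 2:
.....
..##.
.#..#
.....
##...
.....
.....
Population = 6

Under FIXED-DEAD boundary, generation 2:
..##.
....#
.#..#
.#.#.
##...
#....
##...
Population = 12

Comparison: toroidal=6, fixed-dead=12 -> fixed-dead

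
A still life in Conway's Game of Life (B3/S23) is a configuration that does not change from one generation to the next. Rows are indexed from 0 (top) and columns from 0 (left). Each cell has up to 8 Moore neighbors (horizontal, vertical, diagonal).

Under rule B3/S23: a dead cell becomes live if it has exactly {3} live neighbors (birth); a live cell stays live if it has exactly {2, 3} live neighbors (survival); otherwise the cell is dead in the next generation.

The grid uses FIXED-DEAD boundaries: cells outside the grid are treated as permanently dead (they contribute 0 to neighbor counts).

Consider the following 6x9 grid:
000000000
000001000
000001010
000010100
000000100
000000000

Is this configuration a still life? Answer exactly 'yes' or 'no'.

Answer: no

Derivation:
Compute generation 1 and compare to generation 0 (given above):
Generation 1:
000000000
000000100
000011000
000000110
000001000
000000000
Cell (1,5) differs: gen0=1 vs gen1=0 -> NOT a still life.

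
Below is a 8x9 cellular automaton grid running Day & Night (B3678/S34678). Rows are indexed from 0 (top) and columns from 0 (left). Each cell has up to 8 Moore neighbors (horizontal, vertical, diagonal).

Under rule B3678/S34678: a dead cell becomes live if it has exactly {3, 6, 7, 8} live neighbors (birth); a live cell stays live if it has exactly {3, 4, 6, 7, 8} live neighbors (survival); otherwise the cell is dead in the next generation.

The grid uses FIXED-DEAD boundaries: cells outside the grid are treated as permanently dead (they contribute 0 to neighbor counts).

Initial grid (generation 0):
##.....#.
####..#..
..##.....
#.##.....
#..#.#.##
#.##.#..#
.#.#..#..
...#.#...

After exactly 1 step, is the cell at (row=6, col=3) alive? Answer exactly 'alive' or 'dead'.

Simulating step by step:
Generation 0 (given above): 28 live cells
Generation 1: 18 live cells
##.......
#..#.....
###.#....
..##.....
...#..#..
..##.....
...#.#...
..#.#....

Cell (6,3) at generation 1: 1 -> alive

Answer: alive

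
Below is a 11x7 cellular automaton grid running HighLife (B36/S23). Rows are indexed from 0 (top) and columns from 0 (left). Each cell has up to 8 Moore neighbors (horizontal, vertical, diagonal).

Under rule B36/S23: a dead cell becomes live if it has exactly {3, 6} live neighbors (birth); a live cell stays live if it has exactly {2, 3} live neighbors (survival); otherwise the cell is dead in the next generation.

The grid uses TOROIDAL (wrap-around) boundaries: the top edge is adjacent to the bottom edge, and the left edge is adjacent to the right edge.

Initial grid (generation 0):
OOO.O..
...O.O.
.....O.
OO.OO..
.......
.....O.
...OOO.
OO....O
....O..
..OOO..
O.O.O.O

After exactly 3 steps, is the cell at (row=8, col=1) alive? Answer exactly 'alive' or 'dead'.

Simulating step by step:
Generation 0 (given above): 26 live cells
Generation 1: 33 live cells
O.O.O..
.OOO.OO
..OO.OO
....O..
....O..
.....O.
O...OO.
O..O..O
OOO.OO.
.OO.O..
OO..O.O
Generation 2: 21 live cells
.O..O..
.......
OO....O
....O..
....OO.
.....OO
O...OO.
..OO...
....OO.
O...O..
....O.O
Generation 3: 21 live cells
.....O.
.O.....
O......
O...O.O
....O.O
.......
...OOO.
...O..O
....OO.
...OO.O
O..OO..

Cell (8,1) at generation 3: 0 -> dead

Answer: dead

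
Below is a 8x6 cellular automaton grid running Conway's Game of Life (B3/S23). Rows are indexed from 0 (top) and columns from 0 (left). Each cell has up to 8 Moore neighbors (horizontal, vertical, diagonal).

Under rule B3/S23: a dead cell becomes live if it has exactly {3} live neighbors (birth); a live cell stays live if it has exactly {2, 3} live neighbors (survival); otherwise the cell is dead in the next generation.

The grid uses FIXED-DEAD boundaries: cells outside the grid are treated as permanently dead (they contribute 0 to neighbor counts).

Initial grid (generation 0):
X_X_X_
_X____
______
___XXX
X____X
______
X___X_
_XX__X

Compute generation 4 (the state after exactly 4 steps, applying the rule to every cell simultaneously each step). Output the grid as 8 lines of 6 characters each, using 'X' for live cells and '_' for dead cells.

Answer: ______
______
____X_
___X__
____X_
______
______
______

Derivation:
Simulating step by step:
Generation 0 (given above): 14 live cells
Generation 1: 8 live cells
_X____
_X____
____X_
____XX
_____X
______
_X____
_X____
Generation 2: 6 live cells
______
______
____XX
____XX
____XX
______
______
______
Generation 3: 5 live cells
______
______
____XX
___X__
____XX
______
______
______
Generation 4: 3 live cells
(generation 4 grid is the final answer)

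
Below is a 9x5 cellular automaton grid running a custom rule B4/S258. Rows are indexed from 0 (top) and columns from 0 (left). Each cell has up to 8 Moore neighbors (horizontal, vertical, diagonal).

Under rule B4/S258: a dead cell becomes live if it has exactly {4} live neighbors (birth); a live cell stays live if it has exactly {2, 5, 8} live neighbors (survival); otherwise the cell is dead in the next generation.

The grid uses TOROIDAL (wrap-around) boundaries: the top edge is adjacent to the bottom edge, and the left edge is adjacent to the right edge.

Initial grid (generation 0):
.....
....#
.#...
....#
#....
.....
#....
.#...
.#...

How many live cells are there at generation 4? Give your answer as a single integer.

Answer: 0

Derivation:
Simulating step by step:
Generation 0 (given above): 7 live cells
Generation 1: 1 live cells
.....
.....
.....
.....
.....
.....
.....
.#...
.....
Generation 2: 0 live cells
.....
.....
.....
.....
.....
.....
.....
.....
.....
Generation 3: 0 live cells
.....
.....
.....
.....
.....
.....
.....
.....
.....
Generation 4: 0 live cells
.....
.....
.....
.....
.....
.....
.....
.....
.....
Population at generation 4: 0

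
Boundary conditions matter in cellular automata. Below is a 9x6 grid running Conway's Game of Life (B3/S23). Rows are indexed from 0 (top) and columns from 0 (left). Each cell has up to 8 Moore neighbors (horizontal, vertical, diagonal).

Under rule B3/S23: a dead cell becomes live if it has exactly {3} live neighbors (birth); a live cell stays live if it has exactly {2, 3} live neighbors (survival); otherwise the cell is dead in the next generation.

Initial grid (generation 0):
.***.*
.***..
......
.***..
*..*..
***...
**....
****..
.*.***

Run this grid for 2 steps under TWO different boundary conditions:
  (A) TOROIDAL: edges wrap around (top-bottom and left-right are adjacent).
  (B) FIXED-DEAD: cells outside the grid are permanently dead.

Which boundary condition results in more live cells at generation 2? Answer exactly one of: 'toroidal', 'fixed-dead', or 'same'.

Answer: toroidal

Derivation:
Under TOROIDAL boundary, generation 2:
.....*
*...**
*...*.
.***..
*..**.
*.**.*
..**..
......
....*.
Population = 19

Under FIXED-DEAD boundary, generation 2:
...**.
...**.
.*..*.
.***..
...*..
..**..
..**..
...*..
..***.
Population = 18

Comparison: toroidal=19, fixed-dead=18 -> toroidal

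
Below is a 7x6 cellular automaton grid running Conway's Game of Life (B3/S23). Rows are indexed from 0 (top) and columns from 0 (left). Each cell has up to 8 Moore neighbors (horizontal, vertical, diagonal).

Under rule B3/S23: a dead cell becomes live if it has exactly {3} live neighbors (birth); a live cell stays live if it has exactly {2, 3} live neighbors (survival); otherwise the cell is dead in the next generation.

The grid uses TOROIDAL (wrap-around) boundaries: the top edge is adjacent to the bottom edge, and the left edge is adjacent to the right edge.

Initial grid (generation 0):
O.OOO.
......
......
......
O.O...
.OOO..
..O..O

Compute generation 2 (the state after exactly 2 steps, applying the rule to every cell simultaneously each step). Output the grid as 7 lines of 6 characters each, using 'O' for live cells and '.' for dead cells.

Simulating step by step:
Generation 0 (given above): 11 live cells
Generation 1: 12 live cells
.OOOOO
...O..
......
......
..OO..
O..O..
O....O
Generation 2: 13 live cells
(generation 2 grid is the final answer)

Answer: .OOO.O
...O..
......
......
..OO..
OOOOOO
......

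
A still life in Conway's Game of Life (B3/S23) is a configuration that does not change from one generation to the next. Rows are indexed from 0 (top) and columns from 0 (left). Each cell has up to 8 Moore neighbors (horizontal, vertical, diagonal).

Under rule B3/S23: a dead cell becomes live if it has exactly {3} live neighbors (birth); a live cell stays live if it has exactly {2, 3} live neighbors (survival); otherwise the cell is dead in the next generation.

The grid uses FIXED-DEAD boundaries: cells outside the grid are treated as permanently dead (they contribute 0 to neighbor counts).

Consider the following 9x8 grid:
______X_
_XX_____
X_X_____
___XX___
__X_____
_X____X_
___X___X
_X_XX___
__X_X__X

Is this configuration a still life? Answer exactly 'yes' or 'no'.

Compute generation 1 and compare to generation 0 (given above):
Generation 1:
________
_XX_____
__X_____
_XXX____
__XX____
__X_____
___XX___
____X___
__X_X___
Cell (0,6) differs: gen0=1 vs gen1=0 -> NOT a still life.

Answer: no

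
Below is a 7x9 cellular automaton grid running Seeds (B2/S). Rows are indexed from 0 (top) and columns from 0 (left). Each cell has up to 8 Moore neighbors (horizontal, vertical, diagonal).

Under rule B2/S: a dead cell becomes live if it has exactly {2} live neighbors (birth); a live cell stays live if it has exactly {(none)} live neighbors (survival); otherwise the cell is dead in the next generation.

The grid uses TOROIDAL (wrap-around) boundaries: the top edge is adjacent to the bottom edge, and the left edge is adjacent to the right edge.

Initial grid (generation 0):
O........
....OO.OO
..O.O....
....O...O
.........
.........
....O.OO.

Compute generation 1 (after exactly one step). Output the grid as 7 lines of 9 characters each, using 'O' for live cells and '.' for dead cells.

Answer: ...O.....
OO....O..
O.....O..
.....O...
.........
.....OOO.
.....O..O

Derivation:
Simulating step by step:
Generation 0 (given above): 12 live cells
Generation 1: 12 live cells
(generation 1 grid is the final answer)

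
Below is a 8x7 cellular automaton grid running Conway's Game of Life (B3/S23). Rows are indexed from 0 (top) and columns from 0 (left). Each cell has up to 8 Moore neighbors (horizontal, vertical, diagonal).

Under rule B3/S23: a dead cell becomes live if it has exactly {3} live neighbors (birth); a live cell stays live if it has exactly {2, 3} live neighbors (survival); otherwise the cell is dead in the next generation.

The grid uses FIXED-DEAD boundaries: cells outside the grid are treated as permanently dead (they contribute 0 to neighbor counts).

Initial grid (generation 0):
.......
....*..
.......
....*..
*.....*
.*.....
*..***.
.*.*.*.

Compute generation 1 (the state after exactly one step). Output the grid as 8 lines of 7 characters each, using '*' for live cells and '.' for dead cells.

Answer: .......
.......
.......
.......
.......
**..**.
**.*.*.
..**.*.

Derivation:
Simulating step by step:
Generation 0 (given above): 12 live cells
Generation 1: 11 live cells
(generation 1 grid is the final answer)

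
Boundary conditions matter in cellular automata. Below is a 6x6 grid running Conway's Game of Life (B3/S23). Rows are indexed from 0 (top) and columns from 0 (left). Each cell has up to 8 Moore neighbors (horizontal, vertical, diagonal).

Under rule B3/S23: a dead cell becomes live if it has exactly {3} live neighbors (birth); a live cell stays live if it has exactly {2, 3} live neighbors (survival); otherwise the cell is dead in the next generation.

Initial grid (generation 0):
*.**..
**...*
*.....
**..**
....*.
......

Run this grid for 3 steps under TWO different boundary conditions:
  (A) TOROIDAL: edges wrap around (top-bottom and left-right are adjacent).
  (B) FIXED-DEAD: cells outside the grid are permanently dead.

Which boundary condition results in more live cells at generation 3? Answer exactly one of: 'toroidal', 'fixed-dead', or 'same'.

Answer: fixed-dead

Derivation:
Under TOROIDAL boundary, generation 3:
......
......
......
......
......
......
Population = 0

Under FIXED-DEAD boundary, generation 3:
......
...*..
..**..
...*..
....*.
......
Population = 5

Comparison: toroidal=0, fixed-dead=5 -> fixed-dead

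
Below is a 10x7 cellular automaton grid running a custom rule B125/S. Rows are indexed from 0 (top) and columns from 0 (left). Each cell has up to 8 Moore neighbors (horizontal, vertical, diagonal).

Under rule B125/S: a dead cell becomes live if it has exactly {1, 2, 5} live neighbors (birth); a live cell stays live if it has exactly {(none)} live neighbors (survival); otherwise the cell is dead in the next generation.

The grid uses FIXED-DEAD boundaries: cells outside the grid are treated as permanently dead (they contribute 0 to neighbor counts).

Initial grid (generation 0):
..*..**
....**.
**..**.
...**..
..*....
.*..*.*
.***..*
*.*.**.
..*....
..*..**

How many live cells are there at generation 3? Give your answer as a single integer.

Simulating step by step:
Generation 0 (given above): 27 live cells
Generation 1: 21 live cells
.*.*...
*.*....
..*...*
*.....*
**....*
*.*....
.....*.
.*.*..*
*......
.*.**..
Generation 2: 30 live cells
*...*..
....***
*..*.*.
..**...
..**.*.
...****
*..**.*
*.*.**.
.....**
*.*..*.
Generation 3: 20 live cells
.*.*..*
***....
.*..*..
*...***
.*.....
**.....
.......
.......
*.*....
.*.**..
Population at generation 3: 20

Answer: 20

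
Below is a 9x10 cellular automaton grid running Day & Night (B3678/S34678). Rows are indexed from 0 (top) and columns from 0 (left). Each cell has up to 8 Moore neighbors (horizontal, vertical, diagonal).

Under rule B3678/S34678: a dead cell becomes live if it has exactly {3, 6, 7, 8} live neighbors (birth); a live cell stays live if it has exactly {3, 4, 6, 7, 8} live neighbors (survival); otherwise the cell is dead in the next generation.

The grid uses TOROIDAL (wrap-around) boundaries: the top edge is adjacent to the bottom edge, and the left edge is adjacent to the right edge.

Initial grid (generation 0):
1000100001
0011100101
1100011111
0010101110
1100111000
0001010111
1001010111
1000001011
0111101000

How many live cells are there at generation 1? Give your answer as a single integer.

Simulating step by step:
Generation 0 (given above): 45 live cells
Generation 1: 40 live cells
1001100010
1001100110
1100010111
0001111110
0010100100
0110111100
1000000011
1000001010
0101000110
Population at generation 1: 40

Answer: 40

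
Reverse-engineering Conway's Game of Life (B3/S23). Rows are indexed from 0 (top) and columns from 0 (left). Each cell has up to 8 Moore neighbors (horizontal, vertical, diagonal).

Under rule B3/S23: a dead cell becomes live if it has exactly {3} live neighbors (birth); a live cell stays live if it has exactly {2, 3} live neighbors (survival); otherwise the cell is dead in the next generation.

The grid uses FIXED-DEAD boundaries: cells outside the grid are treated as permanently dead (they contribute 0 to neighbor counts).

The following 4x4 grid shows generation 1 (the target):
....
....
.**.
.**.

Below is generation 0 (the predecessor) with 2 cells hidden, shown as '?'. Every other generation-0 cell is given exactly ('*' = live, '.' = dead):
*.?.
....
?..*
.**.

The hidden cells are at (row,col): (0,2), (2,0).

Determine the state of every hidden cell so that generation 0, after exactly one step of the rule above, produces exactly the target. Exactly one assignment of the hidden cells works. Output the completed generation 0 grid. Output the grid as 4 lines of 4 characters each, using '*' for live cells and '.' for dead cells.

Answer: *...
....
*..*
.**.

Derivation:
Hidden generation-0 cells (in order): (0,2), (2,0).
A hidden cell only influences target cells in its own 3x3 neighborhood. Try each of the 2^2 = 4 assignments, step the completed generation 0 forward once under B3/S23, and compare with the target:
  (0,2)=. (2,0)=. -> step gives (2,1)='.' but target has '*' -> reject
  (0,2)=. (2,0)=* -> step reproduces the target at every cell -> ACCEPT
  (0,2)=* (2,0)=. -> step gives (2,1)='.' but target has '*' -> reject
  (0,2)=* (2,0)=* -> step gives (1,1)='*' but target has '.' -> reject
Unique solution: (0,2)=dead, (2,0)=live.
Check: live-neighbor counts of every cell in the completed generation 0:
0100
2211
1331
2222
Applying B3/S23 to generation 0 with these counts gives:
....
....
.**.
.**.
which matches the target exactly.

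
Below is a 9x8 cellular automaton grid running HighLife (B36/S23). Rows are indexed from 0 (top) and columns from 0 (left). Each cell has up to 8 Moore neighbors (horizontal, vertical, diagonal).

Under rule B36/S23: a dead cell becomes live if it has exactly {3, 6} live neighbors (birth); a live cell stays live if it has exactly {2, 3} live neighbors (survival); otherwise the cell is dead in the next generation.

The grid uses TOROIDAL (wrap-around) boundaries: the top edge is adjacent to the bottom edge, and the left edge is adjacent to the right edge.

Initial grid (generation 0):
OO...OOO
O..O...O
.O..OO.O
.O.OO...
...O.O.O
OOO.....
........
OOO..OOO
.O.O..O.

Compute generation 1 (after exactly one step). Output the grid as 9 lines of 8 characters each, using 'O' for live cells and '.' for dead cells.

Simulating step by step:
Generation 0 (given above): 30 live cells
Generation 1: 23 live cells
(generation 1 grid is the final answer)

Answer: .O..OO..
..O...O.
.O...OOO
...O....
...O....
OOO.....
.O....O.
OOO..OOO
....O...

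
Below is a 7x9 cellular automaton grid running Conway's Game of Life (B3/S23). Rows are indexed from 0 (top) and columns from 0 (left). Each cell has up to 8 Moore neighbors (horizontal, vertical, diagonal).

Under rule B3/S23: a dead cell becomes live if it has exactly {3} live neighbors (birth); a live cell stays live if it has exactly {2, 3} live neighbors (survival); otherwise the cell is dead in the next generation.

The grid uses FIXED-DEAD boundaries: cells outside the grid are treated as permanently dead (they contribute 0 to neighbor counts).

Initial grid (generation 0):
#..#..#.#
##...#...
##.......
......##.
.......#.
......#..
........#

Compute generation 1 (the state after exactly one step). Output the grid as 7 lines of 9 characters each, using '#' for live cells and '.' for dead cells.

Simulating step by step:
Generation 0 (given above): 14 live cells
Generation 1: 10 live cells
(generation 1 grid is the final answer)

Answer: ##.......
..#......
##....#..
......##.
.......#.
.......#.
.........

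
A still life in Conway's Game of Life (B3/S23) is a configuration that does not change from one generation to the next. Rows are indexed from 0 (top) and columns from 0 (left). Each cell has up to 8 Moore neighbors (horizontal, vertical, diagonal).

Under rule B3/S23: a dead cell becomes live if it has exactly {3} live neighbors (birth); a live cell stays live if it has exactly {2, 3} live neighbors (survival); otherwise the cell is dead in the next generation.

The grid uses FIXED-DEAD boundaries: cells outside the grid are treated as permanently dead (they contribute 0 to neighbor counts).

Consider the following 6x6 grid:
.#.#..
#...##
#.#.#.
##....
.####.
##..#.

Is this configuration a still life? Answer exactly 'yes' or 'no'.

Compute generation 1 and compare to generation 0 (given above):
Generation 1:
....#.
#.#.##
#..###
#...#.
...##.
##..#.
Cell (0,1) differs: gen0=1 vs gen1=0 -> NOT a still life.

Answer: no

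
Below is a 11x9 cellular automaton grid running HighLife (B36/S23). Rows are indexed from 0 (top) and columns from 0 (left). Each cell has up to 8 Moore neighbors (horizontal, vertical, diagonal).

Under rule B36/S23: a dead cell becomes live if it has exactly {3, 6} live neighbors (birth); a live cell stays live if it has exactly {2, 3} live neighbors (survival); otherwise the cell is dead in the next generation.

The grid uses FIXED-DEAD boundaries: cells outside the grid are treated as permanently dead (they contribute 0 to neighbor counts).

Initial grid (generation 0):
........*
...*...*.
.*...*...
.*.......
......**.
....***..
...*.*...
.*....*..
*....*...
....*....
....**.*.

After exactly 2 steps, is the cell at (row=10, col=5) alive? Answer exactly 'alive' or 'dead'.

Simulating step by step:
Generation 0 (given above): 21 live cells
Generation 1: 14 live cells
.........
.........
..*......
......*..
......**.
....*..*.
.........
....***..
.....*...
....*.*..
....**...
Generation 2: 16 live cells
.........
.........
.........
......**.
.....***.
......**.
....*.*..
....***..
.........
....*.*..
....**...

Cell (10,5) at generation 2: 1 -> alive

Answer: alive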